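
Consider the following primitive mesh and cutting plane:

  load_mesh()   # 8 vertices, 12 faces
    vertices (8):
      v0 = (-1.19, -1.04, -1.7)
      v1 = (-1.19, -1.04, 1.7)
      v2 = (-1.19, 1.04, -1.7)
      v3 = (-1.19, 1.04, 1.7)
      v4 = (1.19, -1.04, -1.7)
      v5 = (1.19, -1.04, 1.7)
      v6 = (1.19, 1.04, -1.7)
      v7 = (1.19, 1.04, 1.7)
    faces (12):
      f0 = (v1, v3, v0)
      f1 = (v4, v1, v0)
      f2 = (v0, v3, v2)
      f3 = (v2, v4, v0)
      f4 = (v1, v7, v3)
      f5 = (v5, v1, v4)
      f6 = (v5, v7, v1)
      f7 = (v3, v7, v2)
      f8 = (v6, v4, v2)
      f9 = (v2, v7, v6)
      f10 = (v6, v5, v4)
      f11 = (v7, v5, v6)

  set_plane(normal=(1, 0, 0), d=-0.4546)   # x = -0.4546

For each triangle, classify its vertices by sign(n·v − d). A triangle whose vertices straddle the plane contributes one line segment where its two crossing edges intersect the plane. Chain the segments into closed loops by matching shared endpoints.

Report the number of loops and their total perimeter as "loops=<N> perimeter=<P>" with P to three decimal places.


loops=1 perimeter=10.960

Straddling triangles (8 of 12):
  (v4,v1,v0) [+--] → (-0.4546, -1.04, 0.649429)–(-0.4546, -1.04, -1.7)  len=2.3494
  (v2,v4,v0) [-+-] → (-0.4546, 0.397297, -1.7)–(-0.4546, -1.04, -1.7)  len=1.4373
  (v1,v7,v3) [-+-] → (-0.4546, -0.397297, 1.7)–(-0.4546, 1.04, 1.7)  len=1.4373
  (v5,v1,v4) [+-+] → (-0.4546, -1.04, 1.7)–(-0.4546, -1.04, 0.649429)  len=1.0506
  (v5,v7,v1) [++-] → (-0.4546, -0.397297, 1.7)–(-0.4546, -1.04, 1.7)  len=0.6427
  (v3,v7,v2) [-+-] → (-0.4546, 1.04, 1.7)–(-0.4546, 1.04, -0.649429)  len=2.3494
  (v6,v4,v2) [++-] → (-0.4546, 0.397297, -1.7)–(-0.4546, 1.04, -1.7)  len=0.6427
  (v2,v7,v6) [-++] → (-0.4546, 1.04, -0.649429)–(-0.4546, 1.04, -1.7)  len=1.0506

Chained into 1 loop(s):
  loop 1: 8 segments, perimeter = 10.9600
Total perimeter = 10.960


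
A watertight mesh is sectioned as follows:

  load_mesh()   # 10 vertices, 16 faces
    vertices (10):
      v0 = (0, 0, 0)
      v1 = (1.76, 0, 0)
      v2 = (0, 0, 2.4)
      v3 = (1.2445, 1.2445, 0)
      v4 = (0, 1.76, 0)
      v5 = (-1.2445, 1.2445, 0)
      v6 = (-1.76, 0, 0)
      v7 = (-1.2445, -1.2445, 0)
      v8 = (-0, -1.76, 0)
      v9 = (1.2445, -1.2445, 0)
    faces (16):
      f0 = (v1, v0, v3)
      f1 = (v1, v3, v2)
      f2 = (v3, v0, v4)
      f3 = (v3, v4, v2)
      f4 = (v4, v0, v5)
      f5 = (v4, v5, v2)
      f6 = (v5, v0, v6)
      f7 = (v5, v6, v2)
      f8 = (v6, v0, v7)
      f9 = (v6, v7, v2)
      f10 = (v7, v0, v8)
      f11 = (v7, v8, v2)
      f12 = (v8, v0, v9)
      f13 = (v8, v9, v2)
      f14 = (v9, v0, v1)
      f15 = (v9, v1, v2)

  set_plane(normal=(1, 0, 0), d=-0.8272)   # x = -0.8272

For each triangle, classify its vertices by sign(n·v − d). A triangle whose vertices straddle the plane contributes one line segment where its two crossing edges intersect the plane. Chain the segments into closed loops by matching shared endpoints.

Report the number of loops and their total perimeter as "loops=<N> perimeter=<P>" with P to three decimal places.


Straddling triangles (8 of 16):
  (v4,v0,v5) [++-] → (-0.8272, 0.8272, 0)–(-0.8272, 1.41736, 0)  len=0.5902
  (v4,v5,v2) [+-+] → (-0.8272, 1.41736, 0)–(-0.8272, 0.8272, 0.804757)  len=0.9980
  (v5,v0,v6) [-+-] → (-0.8272, 0.8272, 0)–(-0.8272, 0, 0)  len=0.8272
  (v5,v6,v2) [--+] → (-0.8272, 0, 1.272)–(-0.8272, 0.8272, 0.804757)  len=0.9500
  (v6,v0,v7) [-+-] → (-0.8272, 0, 0)–(-0.8272, -0.8272, 0)  len=0.8272
  (v6,v7,v2) [--+] → (-0.8272, -0.8272, 0.804757)–(-0.8272, 0, 1.272)  len=0.9500
  (v7,v0,v8) [-++] → (-0.8272, -0.8272, 0)–(-0.8272, -1.41736, 0)  len=0.5902
  (v7,v8,v2) [-++] → (-0.8272, -1.41736, 0)–(-0.8272, -0.8272, 0.804757)  len=0.9980

Chained into 1 loop(s):
  loop 1: 8 segments, perimeter = 6.7307
Total perimeter = 6.731

loops=1 perimeter=6.731


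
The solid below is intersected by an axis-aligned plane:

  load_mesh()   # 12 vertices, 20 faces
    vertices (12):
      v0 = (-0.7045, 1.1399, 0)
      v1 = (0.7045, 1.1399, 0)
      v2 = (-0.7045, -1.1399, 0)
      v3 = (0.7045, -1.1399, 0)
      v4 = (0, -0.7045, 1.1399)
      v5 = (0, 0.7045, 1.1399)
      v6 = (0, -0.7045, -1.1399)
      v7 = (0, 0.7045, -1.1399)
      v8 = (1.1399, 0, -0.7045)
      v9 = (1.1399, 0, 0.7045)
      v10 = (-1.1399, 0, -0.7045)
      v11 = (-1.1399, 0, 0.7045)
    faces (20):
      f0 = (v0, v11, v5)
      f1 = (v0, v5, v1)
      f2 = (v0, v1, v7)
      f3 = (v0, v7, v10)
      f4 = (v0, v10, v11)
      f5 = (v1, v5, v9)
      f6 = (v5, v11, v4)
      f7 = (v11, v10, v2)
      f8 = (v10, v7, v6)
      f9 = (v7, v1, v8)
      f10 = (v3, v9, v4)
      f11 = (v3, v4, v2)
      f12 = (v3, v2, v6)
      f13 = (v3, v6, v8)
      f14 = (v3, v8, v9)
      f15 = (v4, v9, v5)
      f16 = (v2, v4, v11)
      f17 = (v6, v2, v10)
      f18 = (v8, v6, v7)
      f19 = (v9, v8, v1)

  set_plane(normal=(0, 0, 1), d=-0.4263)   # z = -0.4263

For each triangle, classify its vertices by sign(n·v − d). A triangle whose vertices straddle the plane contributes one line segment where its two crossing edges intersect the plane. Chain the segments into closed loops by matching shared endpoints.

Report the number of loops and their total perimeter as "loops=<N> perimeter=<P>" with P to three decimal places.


loops=1 perimeter=6.672

Straddling triangles (10 of 20):
  (v0,v1,v7) [++-] → (0.441031, 0.977069, -0.4263)–(-0.441031, 0.977069, -0.4263)  len=0.8821
  (v0,v7,v10) [+--] → (-0.441031, 0.977069, -0.4263)–(-0.967965, 0.450135, -0.4263)  len=0.7452
  (v0,v10,v11) [+-+] → (-0.967965, 0.450135, -0.4263)–(-1.1399, 0, -0.4263)  len=0.4819
  (v11,v10,v2) [+-+] → (-1.1399, 0, -0.4263)–(-0.967965, -0.450135, -0.4263)  len=0.4819
  (v7,v1,v8) [-+-] → (0.441031, 0.977069, -0.4263)–(0.967965, 0.450135, -0.4263)  len=0.7452
  (v3,v2,v6) [++-] → (-0.441031, -0.977069, -0.4263)–(0.441031, -0.977069, -0.4263)  len=0.8821
  (v3,v6,v8) [+--] → (0.441031, -0.977069, -0.4263)–(0.967965, -0.450135, -0.4263)  len=0.7452
  (v3,v8,v9) [+-+] → (0.967965, -0.450135, -0.4263)–(1.1399, 0, -0.4263)  len=0.4819
  (v6,v2,v10) [-+-] → (-0.441031, -0.977069, -0.4263)–(-0.967965, -0.450135, -0.4263)  len=0.7452
  (v9,v8,v1) [+-+] → (1.1399, 0, -0.4263)–(0.967965, 0.450135, -0.4263)  len=0.4819

Chained into 1 loop(s):
  loop 1: 10 segments, perimeter = 6.6723
Total perimeter = 6.672


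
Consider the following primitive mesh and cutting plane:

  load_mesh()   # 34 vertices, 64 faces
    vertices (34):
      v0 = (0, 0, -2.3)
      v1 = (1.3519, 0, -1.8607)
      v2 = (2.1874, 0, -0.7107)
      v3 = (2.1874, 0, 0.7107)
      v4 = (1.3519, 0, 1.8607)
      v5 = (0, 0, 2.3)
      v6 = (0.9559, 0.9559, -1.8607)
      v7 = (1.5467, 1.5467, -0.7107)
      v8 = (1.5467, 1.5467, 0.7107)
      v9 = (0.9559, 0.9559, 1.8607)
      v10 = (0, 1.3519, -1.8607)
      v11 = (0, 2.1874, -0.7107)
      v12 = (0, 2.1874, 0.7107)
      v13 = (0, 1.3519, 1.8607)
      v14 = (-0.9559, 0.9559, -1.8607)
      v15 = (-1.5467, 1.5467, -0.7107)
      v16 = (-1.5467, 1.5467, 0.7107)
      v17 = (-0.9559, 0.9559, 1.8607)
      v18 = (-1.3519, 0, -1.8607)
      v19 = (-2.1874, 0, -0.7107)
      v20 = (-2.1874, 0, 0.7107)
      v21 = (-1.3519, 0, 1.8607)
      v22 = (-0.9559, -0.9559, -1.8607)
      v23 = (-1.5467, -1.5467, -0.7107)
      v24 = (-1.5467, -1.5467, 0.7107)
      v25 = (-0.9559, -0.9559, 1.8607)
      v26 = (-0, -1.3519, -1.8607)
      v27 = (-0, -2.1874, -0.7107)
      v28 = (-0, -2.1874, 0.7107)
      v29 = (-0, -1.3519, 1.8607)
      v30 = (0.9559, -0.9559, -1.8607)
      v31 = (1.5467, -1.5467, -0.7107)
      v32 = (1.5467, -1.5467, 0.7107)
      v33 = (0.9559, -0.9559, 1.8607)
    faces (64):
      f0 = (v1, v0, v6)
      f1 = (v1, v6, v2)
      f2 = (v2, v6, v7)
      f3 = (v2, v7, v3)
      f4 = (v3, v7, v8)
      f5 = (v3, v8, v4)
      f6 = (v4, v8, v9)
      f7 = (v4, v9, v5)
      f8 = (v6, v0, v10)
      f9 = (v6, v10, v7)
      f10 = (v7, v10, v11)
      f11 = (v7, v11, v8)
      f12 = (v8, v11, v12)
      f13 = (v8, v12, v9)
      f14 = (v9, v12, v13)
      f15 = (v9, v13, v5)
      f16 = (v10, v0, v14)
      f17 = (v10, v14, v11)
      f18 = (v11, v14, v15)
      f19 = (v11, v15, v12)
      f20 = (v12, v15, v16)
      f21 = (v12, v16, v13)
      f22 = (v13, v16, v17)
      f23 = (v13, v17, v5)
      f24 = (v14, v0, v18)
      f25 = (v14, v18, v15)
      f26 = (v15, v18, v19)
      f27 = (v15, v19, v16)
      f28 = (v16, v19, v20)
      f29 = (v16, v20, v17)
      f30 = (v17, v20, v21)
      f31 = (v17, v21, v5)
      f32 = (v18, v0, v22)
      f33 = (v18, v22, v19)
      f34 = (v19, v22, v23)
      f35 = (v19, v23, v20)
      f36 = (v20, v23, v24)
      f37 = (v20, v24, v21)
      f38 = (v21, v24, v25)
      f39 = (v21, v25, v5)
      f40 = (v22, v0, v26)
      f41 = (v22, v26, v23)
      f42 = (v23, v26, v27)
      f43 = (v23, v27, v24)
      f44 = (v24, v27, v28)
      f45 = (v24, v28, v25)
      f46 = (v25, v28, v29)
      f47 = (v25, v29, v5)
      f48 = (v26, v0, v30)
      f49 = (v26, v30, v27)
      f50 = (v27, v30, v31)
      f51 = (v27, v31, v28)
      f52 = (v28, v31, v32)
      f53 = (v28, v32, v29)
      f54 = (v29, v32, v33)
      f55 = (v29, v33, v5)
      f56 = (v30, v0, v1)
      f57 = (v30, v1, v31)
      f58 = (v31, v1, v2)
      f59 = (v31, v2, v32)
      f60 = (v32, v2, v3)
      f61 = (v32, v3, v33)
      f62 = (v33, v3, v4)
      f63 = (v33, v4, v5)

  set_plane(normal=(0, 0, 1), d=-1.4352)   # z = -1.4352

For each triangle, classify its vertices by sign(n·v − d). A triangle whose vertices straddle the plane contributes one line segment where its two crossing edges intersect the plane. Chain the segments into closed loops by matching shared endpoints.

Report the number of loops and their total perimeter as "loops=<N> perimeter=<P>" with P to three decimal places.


Straddling triangles (16 of 64):
  (v1,v6,v2) [--+] → (1.41155, 0.602217, -1.4352)–(1.66104, 0, -1.4352)  len=0.6518
  (v2,v6,v7) [+-+] → (1.41155, 0.602217, -1.4352)–(1.1745, 1.1745, -1.4352)  len=0.6194
  (v6,v10,v7) [--+] → (0.572279, 1.42398, -1.4352)–(1.1745, 1.1745, -1.4352)  len=0.6518
  (v7,v10,v11) [+-+] → (0.572279, 1.42398, -1.4352)–(0, 1.66104, -1.4352)  len=0.6194
  (v10,v14,v11) [--+] → (-0.602217, 1.41155, -1.4352)–(0, 1.66104, -1.4352)  len=0.6518
  (v11,v14,v15) [+-+] → (-0.602217, 1.41155, -1.4352)–(-1.1745, 1.1745, -1.4352)  len=0.6194
  (v14,v18,v15) [--+] → (-1.42398, 0.572279, -1.4352)–(-1.1745, 1.1745, -1.4352)  len=0.6518
  (v15,v18,v19) [+-+] → (-1.42398, 0.572279, -1.4352)–(-1.66104, 0, -1.4352)  len=0.6194
  (v18,v22,v19) [--+] → (-1.41155, -0.602217, -1.4352)–(-1.66104, 0, -1.4352)  len=0.6518
  (v19,v22,v23) [+-+] → (-1.41155, -0.602217, -1.4352)–(-1.1745, -1.1745, -1.4352)  len=0.6194
  (v22,v26,v23) [--+] → (-0.572279, -1.42398, -1.4352)–(-1.1745, -1.1745, -1.4352)  len=0.6518
  (v23,v26,v27) [+-+] → (-0.572279, -1.42398, -1.4352)–(0, -1.66104, -1.4352)  len=0.6194
  (v26,v30,v27) [--+] → (0.602217, -1.41155, -1.4352)–(0, -1.66104, -1.4352)  len=0.6518
  (v27,v30,v31) [+-+] → (0.602217, -1.41155, -1.4352)–(1.1745, -1.1745, -1.4352)  len=0.6194
  (v30,v1,v31) [--+] → (1.42398, -0.572279, -1.4352)–(1.1745, -1.1745, -1.4352)  len=0.6518
  (v31,v1,v2) [+-+] → (1.42398, -0.572279, -1.4352)–(1.66104, 0, -1.4352)  len=0.6194

Chained into 1 loop(s):
  loop 1: 16 segments, perimeter = 10.1703
Total perimeter = 10.170

loops=1 perimeter=10.170


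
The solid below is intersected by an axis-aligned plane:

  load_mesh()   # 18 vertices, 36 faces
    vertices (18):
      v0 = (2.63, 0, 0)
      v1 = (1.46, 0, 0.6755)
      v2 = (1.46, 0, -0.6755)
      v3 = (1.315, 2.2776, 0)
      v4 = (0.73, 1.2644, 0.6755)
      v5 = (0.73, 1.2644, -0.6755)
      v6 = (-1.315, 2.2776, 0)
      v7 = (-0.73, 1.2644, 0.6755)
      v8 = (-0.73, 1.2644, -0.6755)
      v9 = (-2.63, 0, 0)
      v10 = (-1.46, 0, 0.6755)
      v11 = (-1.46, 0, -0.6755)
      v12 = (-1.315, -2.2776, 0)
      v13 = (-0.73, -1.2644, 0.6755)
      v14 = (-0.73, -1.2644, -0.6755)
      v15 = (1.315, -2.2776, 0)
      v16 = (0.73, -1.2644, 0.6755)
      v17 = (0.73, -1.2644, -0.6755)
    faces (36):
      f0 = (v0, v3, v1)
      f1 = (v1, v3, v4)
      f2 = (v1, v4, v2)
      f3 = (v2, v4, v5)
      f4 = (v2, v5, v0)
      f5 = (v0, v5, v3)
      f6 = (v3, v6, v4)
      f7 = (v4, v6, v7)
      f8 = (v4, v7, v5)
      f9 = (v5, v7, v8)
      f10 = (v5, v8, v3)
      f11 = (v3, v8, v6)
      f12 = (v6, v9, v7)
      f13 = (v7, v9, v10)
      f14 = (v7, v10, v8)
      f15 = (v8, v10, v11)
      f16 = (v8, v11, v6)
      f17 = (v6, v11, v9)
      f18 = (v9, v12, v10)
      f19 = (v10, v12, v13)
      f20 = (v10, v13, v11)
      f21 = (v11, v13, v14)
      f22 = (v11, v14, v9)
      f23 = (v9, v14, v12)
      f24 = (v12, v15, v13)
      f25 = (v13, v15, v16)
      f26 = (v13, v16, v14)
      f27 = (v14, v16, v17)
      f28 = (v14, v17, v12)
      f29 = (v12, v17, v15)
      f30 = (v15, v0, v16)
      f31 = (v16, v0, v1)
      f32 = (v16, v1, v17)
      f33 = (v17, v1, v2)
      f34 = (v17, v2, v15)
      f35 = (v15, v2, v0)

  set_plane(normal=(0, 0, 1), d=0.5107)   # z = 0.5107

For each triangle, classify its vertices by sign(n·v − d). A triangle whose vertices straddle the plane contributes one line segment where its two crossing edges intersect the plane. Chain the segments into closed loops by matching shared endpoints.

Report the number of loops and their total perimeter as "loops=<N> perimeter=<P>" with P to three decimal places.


loops=2 perimeter=19.233

Straddling triangles (24 of 36):
  (v0,v3,v1) [--+] → (1.42462, 0.55566, 0.5107)–(1.74544, 0, 0.5107)  len=0.6416
  (v1,v3,v4) [+-+] → (1.42462, 0.55566, 0.5107)–(0.872721, 1.51159, 0.5107)  len=1.1038
  (v1,v4,v2) [++-] → (0.819048, 1.11016, 0.5107)–(1.46, 0, 0.5107)  len=1.2819
  (v2,v4,v5) [-+-] → (0.819048, 1.11016, 0.5107)–(0.73, 1.2644, 0.5107)  len=0.1781
  (v3,v6,v4) [--+] → (0.231087, 1.51159, 0.5107)–(0.872721, 1.51159, 0.5107)  len=0.6416
  (v4,v6,v7) [+-+] → (0.231087, 1.51159, 0.5107)–(-0.872721, 1.51159, 0.5107)  len=1.1038
  (v4,v7,v5) [++-] → (-0.551904, 1.2644, 0.5107)–(0.73, 1.2644, 0.5107)  len=1.2819
  (v5,v7,v8) [-+-] → (-0.551904, 1.2644, 0.5107)–(-0.73, 1.2644, 0.5107)  len=0.1781
  (v6,v9,v7) [--+] → (-1.19354, 0.955928, 0.5107)–(-0.872721, 1.51159, 0.5107)  len=0.6416
  (v7,v9,v10) [+-+] → (-1.19354, 0.955928, 0.5107)–(-1.74544, 0, 0.5107)  len=1.1038
  (v7,v10,v8) [++-] → (-1.37095, 0.154236, 0.5107)–(-0.73, 1.2644, 0.5107)  len=1.2819
  (v8,v10,v11) [-+-] → (-1.37095, 0.154236, 0.5107)–(-1.46, 0, 0.5107)  len=0.1781
  (v9,v12,v10) [--+] → (-1.42462, -0.55566, 0.5107)–(-1.74544, 0, 0.5107)  len=0.6416
  (v10,v12,v13) [+-+] → (-1.42462, -0.55566, 0.5107)–(-0.872721, -1.51159, 0.5107)  len=1.1038
  (v10,v13,v11) [++-] → (-0.819048, -1.11016, 0.5107)–(-1.46, 0, 0.5107)  len=1.2819
  (v11,v13,v14) [-+-] → (-0.819048, -1.11016, 0.5107)–(-0.73, -1.2644, 0.5107)  len=0.1781
  (v12,v15,v13) [--+] → (-0.231087, -1.51159, 0.5107)–(-0.872721, -1.51159, 0.5107)  len=0.6416
  (v13,v15,v16) [+-+] → (-0.231087, -1.51159, 0.5107)–(0.872721, -1.51159, 0.5107)  len=1.1038
  (v13,v16,v14) [++-] → (0.551904, -1.2644, 0.5107)–(-0.73, -1.2644, 0.5107)  len=1.2819
  (v14,v16,v17) [-+-] → (0.551904, -1.2644, 0.5107)–(0.73, -1.2644, 0.5107)  len=0.1781
  (v15,v0,v16) [--+] → (1.19354, -0.955928, 0.5107)–(0.872721, -1.51159, 0.5107)  len=0.6416
  (v16,v0,v1) [+-+] → (1.19354, -0.955928, 0.5107)–(1.74544, 0, 0.5107)  len=1.1038
  (v16,v1,v17) [++-] → (1.37095, -0.154236, 0.5107)–(0.73, -1.2644, 0.5107)  len=1.2819
  (v17,v1,v2) [-+-] → (1.37095, -0.154236, 0.5107)–(1.46, 0, 0.5107)  len=0.1781

Chained into 2 loop(s):
  loop 1: 12 segments, perimeter = 10.4726
  loop 2: 12 segments, perimeter = 8.7600
Total perimeter = 19.233


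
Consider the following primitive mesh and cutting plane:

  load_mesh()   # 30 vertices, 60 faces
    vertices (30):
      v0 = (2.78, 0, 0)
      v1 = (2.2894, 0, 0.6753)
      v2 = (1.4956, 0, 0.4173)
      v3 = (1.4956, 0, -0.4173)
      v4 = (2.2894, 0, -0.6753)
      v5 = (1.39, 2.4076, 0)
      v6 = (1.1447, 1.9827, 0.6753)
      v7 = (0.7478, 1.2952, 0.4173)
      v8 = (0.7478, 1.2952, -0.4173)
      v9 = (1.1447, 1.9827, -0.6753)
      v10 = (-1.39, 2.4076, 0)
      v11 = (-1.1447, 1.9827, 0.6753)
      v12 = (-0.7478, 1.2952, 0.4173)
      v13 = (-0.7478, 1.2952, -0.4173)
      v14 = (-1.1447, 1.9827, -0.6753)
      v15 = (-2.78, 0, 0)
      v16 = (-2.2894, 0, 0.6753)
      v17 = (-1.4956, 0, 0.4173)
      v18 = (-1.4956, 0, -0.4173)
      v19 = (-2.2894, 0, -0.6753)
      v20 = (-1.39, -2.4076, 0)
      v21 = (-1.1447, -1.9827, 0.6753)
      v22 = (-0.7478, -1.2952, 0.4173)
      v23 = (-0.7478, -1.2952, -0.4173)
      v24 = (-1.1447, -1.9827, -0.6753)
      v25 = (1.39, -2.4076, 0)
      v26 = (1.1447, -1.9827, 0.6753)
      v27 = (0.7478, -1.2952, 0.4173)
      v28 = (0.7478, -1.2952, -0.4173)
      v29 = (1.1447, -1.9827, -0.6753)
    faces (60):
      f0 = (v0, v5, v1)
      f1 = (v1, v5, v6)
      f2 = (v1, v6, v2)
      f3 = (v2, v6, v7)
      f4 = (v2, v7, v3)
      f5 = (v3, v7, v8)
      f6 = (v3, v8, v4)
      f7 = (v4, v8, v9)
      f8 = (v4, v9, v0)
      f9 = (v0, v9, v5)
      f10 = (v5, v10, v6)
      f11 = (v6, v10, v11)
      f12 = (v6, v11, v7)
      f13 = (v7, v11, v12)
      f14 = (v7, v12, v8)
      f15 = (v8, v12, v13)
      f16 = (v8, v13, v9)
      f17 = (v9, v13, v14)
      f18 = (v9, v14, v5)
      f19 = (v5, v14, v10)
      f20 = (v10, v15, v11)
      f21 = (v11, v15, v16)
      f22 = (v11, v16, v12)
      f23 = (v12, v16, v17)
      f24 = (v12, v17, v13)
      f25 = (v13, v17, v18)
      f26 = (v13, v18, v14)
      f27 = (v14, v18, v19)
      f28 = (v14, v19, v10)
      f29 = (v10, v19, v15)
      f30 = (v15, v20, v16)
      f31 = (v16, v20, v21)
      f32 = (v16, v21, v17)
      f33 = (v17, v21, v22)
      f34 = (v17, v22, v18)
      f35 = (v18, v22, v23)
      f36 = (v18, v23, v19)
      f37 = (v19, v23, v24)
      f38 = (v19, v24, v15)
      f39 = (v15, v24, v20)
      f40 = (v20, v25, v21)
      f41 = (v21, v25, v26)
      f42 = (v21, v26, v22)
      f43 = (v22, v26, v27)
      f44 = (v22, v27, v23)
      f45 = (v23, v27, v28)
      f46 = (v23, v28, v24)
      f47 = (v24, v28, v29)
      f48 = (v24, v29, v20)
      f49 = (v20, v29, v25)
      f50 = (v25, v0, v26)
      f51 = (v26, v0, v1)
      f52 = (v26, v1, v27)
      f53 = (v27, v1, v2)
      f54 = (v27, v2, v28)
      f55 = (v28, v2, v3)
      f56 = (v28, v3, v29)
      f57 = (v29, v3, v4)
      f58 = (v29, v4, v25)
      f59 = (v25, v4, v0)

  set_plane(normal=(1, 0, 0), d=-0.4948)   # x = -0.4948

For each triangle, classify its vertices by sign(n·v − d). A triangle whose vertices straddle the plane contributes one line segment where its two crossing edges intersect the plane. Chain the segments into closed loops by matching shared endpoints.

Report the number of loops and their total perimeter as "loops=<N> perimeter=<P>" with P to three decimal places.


loops=2 perimeter=7.798

Straddling triangles (20 of 60):
  (v5,v10,v6) [+-+] → (-0.4948, 2.4076, 0)–(-0.4948, 2.25753, 0.238501)  len=0.2818
  (v6,v10,v11) [+--] → (-0.4948, 2.25753, 0.238501)–(-0.4948, 1.9827, 0.6753)  len=0.5161
  (v6,v11,v7) [+-+] → (-0.4948, 1.9827, 0.6753)–(-0.4948, 1.74661, 0.586701)  len=0.2522
  (v7,v11,v12) [+--] → (-0.4948, 1.74661, 0.586701)–(-0.4948, 1.2952, 0.4173)  len=0.4821
  (v7,v12,v8) [+-+] → (-0.4948, 1.2952, 0.4173)–(-0.4948, 1.2952, 0.276117)  len=0.1412
  (v8,v12,v13) [+--] → (-0.4948, 1.2952, 0.276117)–(-0.4948, 1.2952, -0.4173)  len=0.6934
  (v8,v13,v9) [+-+] → (-0.4948, 1.2952, -0.4173)–(-0.4948, 1.38711, -0.451791)  len=0.0982
  (v9,v13,v14) [+--] → (-0.4948, 1.38711, -0.451791)–(-0.4948, 1.9827, -0.6753)  len=0.6361
  (v9,v14,v5) [+-+] → (-0.4948, 1.9827, -0.6753)–(-0.4948, 2.09164, -0.502152)  len=0.2046
  (v5,v14,v10) [+--] → (-0.4948, 2.09164, -0.502152)–(-0.4948, 2.4076, 0)  len=0.5933
  (v20,v25,v21) [-+-] → (-0.4948, -2.4076, 0)–(-0.4948, -2.09164, 0.502152)  len=0.5933
  (v21,v25,v26) [-++] → (-0.4948, -2.09164, 0.502152)–(-0.4948, -1.9827, 0.6753)  len=0.2046
  (v21,v26,v22) [-+-] → (-0.4948, -1.9827, 0.6753)–(-0.4948, -1.38711, 0.451791)  len=0.6361
  (v22,v26,v27) [-++] → (-0.4948, -1.38711, 0.451791)–(-0.4948, -1.2952, 0.4173)  len=0.0982
  (v22,v27,v23) [-+-] → (-0.4948, -1.2952, 0.4173)–(-0.4948, -1.2952, -0.276117)  len=0.6934
  (v23,v27,v28) [-++] → (-0.4948, -1.2952, -0.276117)–(-0.4948, -1.2952, -0.4173)  len=0.1412
  (v23,v28,v24) [-+-] → (-0.4948, -1.2952, -0.4173)–(-0.4948, -1.74661, -0.586701)  len=0.4821
  (v24,v28,v29) [-++] → (-0.4948, -1.74661, -0.586701)–(-0.4948, -1.9827, -0.6753)  len=0.2522
  (v24,v29,v20) [-+-] → (-0.4948, -1.9827, -0.6753)–(-0.4948, -2.25753, -0.238501)  len=0.5161
  (v20,v29,v25) [-++] → (-0.4948, -2.25753, -0.238501)–(-0.4948, -2.4076, 0)  len=0.2818

Chained into 2 loop(s):
  loop 1: 10 segments, perimeter = 3.8989
  loop 2: 10 segments, perimeter = 3.8989
Total perimeter = 7.798


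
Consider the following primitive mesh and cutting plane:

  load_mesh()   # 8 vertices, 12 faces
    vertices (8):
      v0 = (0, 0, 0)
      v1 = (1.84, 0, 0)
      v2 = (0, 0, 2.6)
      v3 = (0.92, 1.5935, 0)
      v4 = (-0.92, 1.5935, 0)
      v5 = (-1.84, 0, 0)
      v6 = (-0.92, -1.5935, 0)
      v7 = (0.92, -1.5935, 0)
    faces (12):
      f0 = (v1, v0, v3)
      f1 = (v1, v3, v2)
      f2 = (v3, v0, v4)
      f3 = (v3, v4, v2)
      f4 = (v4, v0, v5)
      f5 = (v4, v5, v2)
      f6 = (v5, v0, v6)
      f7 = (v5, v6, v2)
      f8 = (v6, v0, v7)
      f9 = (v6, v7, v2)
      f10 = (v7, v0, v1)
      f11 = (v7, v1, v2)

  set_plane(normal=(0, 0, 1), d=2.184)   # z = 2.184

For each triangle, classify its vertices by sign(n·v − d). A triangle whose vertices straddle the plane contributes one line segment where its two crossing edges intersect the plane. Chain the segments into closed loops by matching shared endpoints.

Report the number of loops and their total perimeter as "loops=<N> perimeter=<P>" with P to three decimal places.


Straddling triangles (6 of 12):
  (v1,v3,v2) [--+] → (0.1472, 0.25496, 2.184)–(0.2944, 0, 2.184)  len=0.2944
  (v3,v4,v2) [--+] → (-0.1472, 0.25496, 2.184)–(0.1472, 0.25496, 2.184)  len=0.2944
  (v4,v5,v2) [--+] → (-0.2944, 0, 2.184)–(-0.1472, 0.25496, 2.184)  len=0.2944
  (v5,v6,v2) [--+] → (-0.1472, -0.25496, 2.184)–(-0.2944, 0, 2.184)  len=0.2944
  (v6,v7,v2) [--+] → (0.1472, -0.25496, 2.184)–(-0.1472, -0.25496, 2.184)  len=0.2944
  (v7,v1,v2) [--+] → (0.2944, 0, 2.184)–(0.1472, -0.25496, 2.184)  len=0.2944

Chained into 1 loop(s):
  loop 1: 6 segments, perimeter = 1.7664
Total perimeter = 1.766

loops=1 perimeter=1.766


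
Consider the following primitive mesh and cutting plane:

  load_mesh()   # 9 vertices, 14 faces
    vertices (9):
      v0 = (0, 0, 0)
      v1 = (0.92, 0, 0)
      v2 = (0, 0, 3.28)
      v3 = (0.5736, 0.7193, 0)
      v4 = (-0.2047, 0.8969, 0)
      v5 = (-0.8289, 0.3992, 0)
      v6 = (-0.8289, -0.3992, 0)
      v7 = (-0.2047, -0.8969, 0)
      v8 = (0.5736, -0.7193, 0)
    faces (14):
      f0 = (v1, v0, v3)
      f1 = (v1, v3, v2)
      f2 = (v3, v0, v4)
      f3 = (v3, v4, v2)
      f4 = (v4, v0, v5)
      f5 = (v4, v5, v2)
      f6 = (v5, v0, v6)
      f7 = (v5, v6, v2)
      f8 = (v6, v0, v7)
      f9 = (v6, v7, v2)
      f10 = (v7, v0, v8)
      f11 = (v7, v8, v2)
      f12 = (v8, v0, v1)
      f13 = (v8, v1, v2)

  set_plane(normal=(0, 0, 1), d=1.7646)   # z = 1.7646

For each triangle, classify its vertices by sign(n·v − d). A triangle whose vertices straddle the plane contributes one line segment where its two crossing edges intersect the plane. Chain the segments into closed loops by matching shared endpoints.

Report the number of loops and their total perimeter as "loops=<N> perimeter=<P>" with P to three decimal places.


loops=1 perimeter=2.582

Straddling triangles (7 of 14):
  (v1,v3,v2) [--+] → (0.26501, 0.332325, 1.7646)–(0.425051, 0, 1.7646)  len=0.3689
  (v3,v4,v2) [--+] → (-0.0945739, 0.414379, 1.7646)–(0.26501, 0.332325, 1.7646)  len=0.3688
  (v4,v5,v2) [--+] → (-0.382962, 0.184435, 1.7646)–(-0.0945739, 0.414379, 1.7646)  len=0.3688
  (v5,v6,v2) [--+] → (-0.382962, -0.184435, 1.7646)–(-0.382962, 0.184435, 1.7646)  len=0.3689
  (v6,v7,v2) [--+] → (-0.0945739, -0.414379, 1.7646)–(-0.382962, -0.184435, 1.7646)  len=0.3688
  (v7,v8,v2) [--+] → (0.26501, -0.332325, 1.7646)–(-0.0945739, -0.414379, 1.7646)  len=0.3688
  (v8,v1,v2) [--+] → (0.425051, 0, 1.7646)–(0.26501, -0.332325, 1.7646)  len=0.3689

Chained into 1 loop(s):
  loop 1: 7 segments, perimeter = 2.5819
Total perimeter = 2.582


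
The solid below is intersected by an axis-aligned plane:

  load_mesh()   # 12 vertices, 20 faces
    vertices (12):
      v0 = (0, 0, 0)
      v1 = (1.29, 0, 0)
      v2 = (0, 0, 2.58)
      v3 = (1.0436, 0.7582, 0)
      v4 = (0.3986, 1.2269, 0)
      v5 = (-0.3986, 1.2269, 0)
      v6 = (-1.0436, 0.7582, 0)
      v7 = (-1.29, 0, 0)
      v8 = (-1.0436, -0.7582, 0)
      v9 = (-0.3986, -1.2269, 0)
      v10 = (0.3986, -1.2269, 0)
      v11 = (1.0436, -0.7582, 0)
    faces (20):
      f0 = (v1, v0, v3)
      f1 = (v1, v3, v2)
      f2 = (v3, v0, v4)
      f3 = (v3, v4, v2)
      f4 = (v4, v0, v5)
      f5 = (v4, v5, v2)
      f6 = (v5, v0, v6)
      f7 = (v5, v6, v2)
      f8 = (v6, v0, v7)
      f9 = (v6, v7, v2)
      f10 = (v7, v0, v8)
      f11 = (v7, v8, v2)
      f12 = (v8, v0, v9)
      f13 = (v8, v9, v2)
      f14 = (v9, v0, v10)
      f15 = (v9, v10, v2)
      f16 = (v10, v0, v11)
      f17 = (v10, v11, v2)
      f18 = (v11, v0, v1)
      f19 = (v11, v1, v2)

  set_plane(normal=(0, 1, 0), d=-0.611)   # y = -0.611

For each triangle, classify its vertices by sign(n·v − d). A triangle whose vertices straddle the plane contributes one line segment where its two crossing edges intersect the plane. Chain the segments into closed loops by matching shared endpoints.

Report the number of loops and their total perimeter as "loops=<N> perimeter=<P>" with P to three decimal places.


Straddling triangles (10 of 20):
  (v7,v0,v8) [++-] → (-0.840991, -0.611, 0)–(-1.09144, -0.611, 0)  len=0.2504
  (v7,v8,v2) [+-+] → (-1.09144, -0.611, 0)–(-0.840991, -0.611, 0.500892)  len=0.5600
  (v8,v0,v9) [-+-] → (-0.840991, -0.611, 0)–(-0.198504, -0.611, 0)  len=0.6425
  (v8,v9,v2) [--+] → (-0.198504, -0.611, 1.29515)–(-0.840991, -0.611, 0.500892)  len=1.0216
  (v9,v0,v10) [-+-] → (-0.198504, -0.611, 0)–(0.198504, -0.611, 0)  len=0.3970
  (v9,v10,v2) [--+] → (0.198504, -0.611, 1.29515)–(-0.198504, -0.611, 1.29515)  len=0.3970
  (v10,v0,v11) [-+-] → (0.198504, -0.611, 0)–(0.840991, -0.611, 0)  len=0.6425
  (v10,v11,v2) [--+] → (0.840991, -0.611, 0.500892)–(0.198504, -0.611, 1.29515)  len=1.0216
  (v11,v0,v1) [-++] → (0.840991, -0.611, 0)–(1.09144, -0.611, 0)  len=0.2504
  (v11,v1,v2) [-++] → (1.09144, -0.611, 0)–(0.840991, -0.611, 0.500892)  len=0.5600

Chained into 1 loop(s):
  loop 1: 10 segments, perimeter = 5.7431
Total perimeter = 5.743

loops=1 perimeter=5.743


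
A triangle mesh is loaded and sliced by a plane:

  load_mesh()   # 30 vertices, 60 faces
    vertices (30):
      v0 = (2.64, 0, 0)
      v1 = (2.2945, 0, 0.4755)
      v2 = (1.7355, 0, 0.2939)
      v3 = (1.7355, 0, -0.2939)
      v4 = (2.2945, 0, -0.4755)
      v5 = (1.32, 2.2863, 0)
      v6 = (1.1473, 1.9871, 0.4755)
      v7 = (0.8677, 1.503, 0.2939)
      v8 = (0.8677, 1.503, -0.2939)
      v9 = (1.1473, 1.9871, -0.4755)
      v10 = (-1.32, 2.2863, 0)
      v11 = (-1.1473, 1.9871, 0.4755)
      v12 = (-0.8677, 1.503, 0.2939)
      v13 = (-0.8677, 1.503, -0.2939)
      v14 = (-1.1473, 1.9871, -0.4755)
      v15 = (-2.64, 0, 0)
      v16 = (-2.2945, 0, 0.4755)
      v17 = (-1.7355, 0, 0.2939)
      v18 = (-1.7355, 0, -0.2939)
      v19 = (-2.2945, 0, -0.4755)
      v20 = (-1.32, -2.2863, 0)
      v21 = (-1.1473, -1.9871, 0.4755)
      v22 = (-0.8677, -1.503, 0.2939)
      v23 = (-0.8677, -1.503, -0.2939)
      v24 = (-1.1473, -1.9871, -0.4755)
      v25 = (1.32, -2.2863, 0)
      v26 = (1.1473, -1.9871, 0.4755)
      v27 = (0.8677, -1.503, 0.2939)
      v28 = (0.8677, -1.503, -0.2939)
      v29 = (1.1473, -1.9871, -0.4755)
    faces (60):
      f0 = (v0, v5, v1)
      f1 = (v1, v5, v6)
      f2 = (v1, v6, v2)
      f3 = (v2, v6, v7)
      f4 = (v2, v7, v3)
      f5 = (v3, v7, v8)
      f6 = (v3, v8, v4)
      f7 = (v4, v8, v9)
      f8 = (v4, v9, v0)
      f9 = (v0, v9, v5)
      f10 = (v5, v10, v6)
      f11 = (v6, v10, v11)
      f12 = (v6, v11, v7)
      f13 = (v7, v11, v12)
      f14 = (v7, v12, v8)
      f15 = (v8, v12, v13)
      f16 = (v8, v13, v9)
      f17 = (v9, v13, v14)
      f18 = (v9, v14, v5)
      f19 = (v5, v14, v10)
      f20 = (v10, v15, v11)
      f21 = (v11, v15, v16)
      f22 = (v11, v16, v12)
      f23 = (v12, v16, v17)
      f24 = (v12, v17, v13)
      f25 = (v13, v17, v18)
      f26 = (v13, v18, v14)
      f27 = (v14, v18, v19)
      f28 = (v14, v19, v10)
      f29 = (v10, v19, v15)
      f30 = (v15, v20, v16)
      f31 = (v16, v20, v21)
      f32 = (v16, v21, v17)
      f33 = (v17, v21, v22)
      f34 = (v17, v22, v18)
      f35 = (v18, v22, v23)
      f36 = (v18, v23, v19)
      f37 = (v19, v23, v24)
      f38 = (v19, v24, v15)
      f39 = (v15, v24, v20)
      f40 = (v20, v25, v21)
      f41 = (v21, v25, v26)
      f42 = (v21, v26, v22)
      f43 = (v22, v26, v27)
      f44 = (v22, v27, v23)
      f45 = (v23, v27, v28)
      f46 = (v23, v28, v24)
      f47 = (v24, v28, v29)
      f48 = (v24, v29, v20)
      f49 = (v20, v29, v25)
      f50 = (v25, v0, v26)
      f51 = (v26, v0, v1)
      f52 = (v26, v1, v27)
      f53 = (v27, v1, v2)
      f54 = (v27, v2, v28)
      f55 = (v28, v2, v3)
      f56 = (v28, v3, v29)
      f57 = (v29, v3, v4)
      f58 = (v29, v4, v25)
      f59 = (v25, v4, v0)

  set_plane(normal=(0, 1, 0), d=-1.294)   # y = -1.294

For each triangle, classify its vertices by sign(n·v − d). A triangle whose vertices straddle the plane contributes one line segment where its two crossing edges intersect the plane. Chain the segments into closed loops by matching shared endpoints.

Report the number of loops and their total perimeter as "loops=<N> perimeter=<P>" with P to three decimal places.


loops=2 perimeter=5.878

Straddling triangles (20 of 60):
  (v15,v20,v16) [+-+] → (-1.89291, -1.294, 0)–(-1.74295, -1.294, 0.206377)  len=0.2551
  (v16,v20,v21) [+--] → (-1.74295, -1.294, 0.206377)–(-1.54744, -1.294, 0.4755)  len=0.3326
  (v16,v21,v17) [+-+] → (-1.54744, -1.294, 0.4755)–(-1.35246, -1.294, 0.412158)  len=0.2050
  (v17,v21,v22) [+--] → (-1.35246, -1.294, 0.412158)–(-0.988372, -1.294, 0.2939)  len=0.3828
  (v17,v22,v18) [+-+] → (-0.988372, -1.294, 0.2939)–(-0.988372, -1.294, 0.212163)  len=0.0817
  (v18,v22,v23) [+--] → (-0.988372, -1.294, 0.212163)–(-0.988372, -1.294, -0.2939)  len=0.5061
  (v18,v23,v19) [+-+] → (-0.988372, -1.294, -0.2939)–(-1.0661, -1.294, -0.319152)  len=0.0817
  (v19,v23,v24) [+--] → (-1.0661, -1.294, -0.319152)–(-1.54744, -1.294, -0.4755)  len=0.5061
  (v19,v24,v15) [+-+] → (-1.54744, -1.294, -0.4755)–(-1.66795, -1.294, -0.309646)  len=0.2050
  (v15,v24,v20) [+--] → (-1.66795, -1.294, -0.309646)–(-1.89291, -1.294, 0)  len=0.3827
  (v25,v0,v26) [-+-] → (1.89291, -1.294, 0)–(1.66795, -1.294, 0.309646)  len=0.3827
  (v26,v0,v1) [-++] → (1.66795, -1.294, 0.309646)–(1.54744, -1.294, 0.4755)  len=0.2050
  (v26,v1,v27) [-+-] → (1.54744, -1.294, 0.4755)–(1.0661, -1.294, 0.319152)  len=0.5061
  (v27,v1,v2) [-++] → (1.0661, -1.294, 0.319152)–(0.988372, -1.294, 0.2939)  len=0.0817
  (v27,v2,v28) [-+-] → (0.988372, -1.294, 0.2939)–(0.988372, -1.294, -0.212163)  len=0.5061
  (v28,v2,v3) [-++] → (0.988372, -1.294, -0.212163)–(0.988372, -1.294, -0.2939)  len=0.0817
  (v28,v3,v29) [-+-] → (0.988372, -1.294, -0.2939)–(1.35246, -1.294, -0.412158)  len=0.3828
  (v29,v3,v4) [-++] → (1.35246, -1.294, -0.412158)–(1.54744, -1.294, -0.4755)  len=0.2050
  (v29,v4,v25) [-+-] → (1.54744, -1.294, -0.4755)–(1.74295, -1.294, -0.206377)  len=0.3326
  (v25,v4,v0) [-++] → (1.74295, -1.294, -0.206377)–(1.89291, -1.294, 0)  len=0.2551

Chained into 2 loop(s):
  loop 1: 10 segments, perimeter = 2.9389
  loop 2: 10 segments, perimeter = 2.9389
Total perimeter = 5.878


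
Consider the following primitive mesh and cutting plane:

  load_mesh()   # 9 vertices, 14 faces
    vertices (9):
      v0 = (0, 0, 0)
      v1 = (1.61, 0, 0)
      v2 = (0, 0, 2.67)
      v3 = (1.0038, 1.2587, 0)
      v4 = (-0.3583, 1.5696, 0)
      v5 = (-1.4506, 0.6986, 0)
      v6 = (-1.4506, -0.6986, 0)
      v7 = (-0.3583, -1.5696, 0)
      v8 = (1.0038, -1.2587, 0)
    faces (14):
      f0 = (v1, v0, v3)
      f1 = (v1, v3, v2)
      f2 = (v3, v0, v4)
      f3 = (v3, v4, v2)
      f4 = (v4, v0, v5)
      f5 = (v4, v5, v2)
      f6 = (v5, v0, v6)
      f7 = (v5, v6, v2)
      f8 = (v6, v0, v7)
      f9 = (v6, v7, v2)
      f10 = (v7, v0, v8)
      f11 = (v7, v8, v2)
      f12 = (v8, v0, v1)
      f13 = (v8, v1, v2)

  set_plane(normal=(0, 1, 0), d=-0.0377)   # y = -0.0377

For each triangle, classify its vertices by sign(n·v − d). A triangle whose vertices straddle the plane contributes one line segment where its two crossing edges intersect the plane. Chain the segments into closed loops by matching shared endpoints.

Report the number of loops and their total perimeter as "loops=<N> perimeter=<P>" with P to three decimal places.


Straddling triangles (8 of 14):
  (v5,v0,v6) [++-] → (-0.0782817, -0.0377, 0)–(-1.4506, -0.0377, 0)  len=1.3723
  (v5,v6,v2) [+-+] → (-1.4506, -0.0377, 0)–(-0.0782817, -0.0377, 2.52591)  len=2.8746
  (v6,v0,v7) [-+-] → (-0.0782817, -0.0377, 0)–(-0.00860596, -0.0377, 0)  len=0.0697
  (v6,v7,v2) [--+] → (-0.00860596, -0.0377, 2.60587)–(-0.0782817, -0.0377, 2.52591)  len=0.1061
  (v7,v0,v8) [-+-] → (-0.00860596, -0.0377, 0)–(0.0300654, -0.0377, 0)  len=0.0387
  (v7,v8,v2) [--+] → (0.0300654, -0.0377, 2.59003)–(-0.00860596, -0.0377, 2.60587)  len=0.0418
  (v8,v0,v1) [-++] → (0.0300654, -0.0377, 0)–(1.59184, -0.0377, 0)  len=1.5618
  (v8,v1,v2) [-++] → (1.59184, -0.0377, 0)–(0.0300654, -0.0377, 2.59003)  len=3.0245

Chained into 1 loop(s):
  loop 1: 8 segments, perimeter = 9.0894
Total perimeter = 9.089

loops=1 perimeter=9.089


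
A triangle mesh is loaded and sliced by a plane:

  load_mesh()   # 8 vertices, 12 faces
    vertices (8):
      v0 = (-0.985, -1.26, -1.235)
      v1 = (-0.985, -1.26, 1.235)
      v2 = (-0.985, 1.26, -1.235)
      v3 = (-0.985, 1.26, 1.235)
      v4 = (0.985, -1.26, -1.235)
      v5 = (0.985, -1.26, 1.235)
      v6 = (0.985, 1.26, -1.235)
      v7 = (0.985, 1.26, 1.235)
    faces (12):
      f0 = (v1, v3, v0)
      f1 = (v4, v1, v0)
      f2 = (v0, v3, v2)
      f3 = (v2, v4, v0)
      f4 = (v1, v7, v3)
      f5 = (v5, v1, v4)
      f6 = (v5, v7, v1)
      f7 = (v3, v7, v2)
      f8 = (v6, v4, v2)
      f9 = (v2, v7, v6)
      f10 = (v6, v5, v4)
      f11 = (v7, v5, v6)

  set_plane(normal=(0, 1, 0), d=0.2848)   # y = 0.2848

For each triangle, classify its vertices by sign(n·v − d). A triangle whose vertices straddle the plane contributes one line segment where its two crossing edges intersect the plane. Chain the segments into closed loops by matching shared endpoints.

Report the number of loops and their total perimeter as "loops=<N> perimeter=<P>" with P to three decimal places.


loops=1 perimeter=8.880

Straddling triangles (8 of 12):
  (v1,v3,v0) [-+-] → (-0.985, 0.2848, 1.235)–(-0.985, 0.2848, 0.279149)  len=0.9559
  (v0,v3,v2) [-++] → (-0.985, 0.2848, 0.279149)–(-0.985, 0.2848, -1.235)  len=1.5141
  (v2,v4,v0) [+--] → (-0.222641, 0.2848, -1.235)–(-0.985, 0.2848, -1.235)  len=0.7624
  (v1,v7,v3) [-++] → (0.222641, 0.2848, 1.235)–(-0.985, 0.2848, 1.235)  len=1.2076
  (v5,v7,v1) [-+-] → (0.985, 0.2848, 1.235)–(0.222641, 0.2848, 1.235)  len=0.7624
  (v6,v4,v2) [+-+] → (0.985, 0.2848, -1.235)–(-0.222641, 0.2848, -1.235)  len=1.2076
  (v6,v5,v4) [+--] → (0.985, 0.2848, -0.279149)–(0.985, 0.2848, -1.235)  len=0.9559
  (v7,v5,v6) [+-+] → (0.985, 0.2848, 1.235)–(0.985, 0.2848, -0.279149)  len=1.5141

Chained into 1 loop(s):
  loop 1: 8 segments, perimeter = 8.8800
Total perimeter = 8.880


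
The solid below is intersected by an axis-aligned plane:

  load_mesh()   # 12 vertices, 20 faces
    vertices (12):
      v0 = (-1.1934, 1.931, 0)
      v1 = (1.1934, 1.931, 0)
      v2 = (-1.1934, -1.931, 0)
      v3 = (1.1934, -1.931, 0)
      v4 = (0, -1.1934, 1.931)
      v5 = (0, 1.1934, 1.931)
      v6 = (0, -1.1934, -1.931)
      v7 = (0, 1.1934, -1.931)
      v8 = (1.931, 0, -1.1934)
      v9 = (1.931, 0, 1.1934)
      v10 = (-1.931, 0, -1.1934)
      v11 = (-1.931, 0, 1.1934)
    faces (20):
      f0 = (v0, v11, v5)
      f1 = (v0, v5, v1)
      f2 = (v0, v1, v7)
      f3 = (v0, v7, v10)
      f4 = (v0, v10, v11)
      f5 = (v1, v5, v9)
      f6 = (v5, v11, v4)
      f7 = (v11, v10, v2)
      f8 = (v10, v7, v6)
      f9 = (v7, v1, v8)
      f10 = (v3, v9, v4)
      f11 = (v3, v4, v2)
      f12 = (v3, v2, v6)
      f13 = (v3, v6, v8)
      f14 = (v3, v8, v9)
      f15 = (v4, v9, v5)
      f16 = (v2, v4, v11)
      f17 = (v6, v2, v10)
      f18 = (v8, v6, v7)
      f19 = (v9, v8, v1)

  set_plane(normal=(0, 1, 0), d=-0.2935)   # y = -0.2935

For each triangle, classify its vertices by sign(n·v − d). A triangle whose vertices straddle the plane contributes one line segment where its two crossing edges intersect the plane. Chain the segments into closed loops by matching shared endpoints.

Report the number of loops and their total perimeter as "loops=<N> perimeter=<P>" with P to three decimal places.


Straddling triangles (10 of 20):
  (v5,v11,v4) [++-] → (-1.4561, -0.2935, 1.3748)–(0, -0.2935, 1.931)  len=1.5587
  (v11,v10,v2) [++-] → (-1.81889, -0.2935, -1.01201)–(-1.81889, -0.2935, 1.01201)  len=2.0240
  (v10,v7,v6) [++-] → (0, -0.2935, -1.931)–(-1.4561, -0.2935, -1.3748)  len=1.5587
  (v3,v9,v4) [-+-] → (1.81889, -0.2935, 1.01201)–(1.4561, -0.2935, 1.3748)  len=0.5131
  (v3,v6,v8) [--+] → (1.4561, -0.2935, -1.3748)–(1.81889, -0.2935, -1.01201)  len=0.5131
  (v3,v8,v9) [-++] → (1.81889, -0.2935, -1.01201)–(1.81889, -0.2935, 1.01201)  len=2.0240
  (v4,v9,v5) [-++] → (1.4561, -0.2935, 1.3748)–(0, -0.2935, 1.931)  len=1.5587
  (v2,v4,v11) [--+] → (-1.4561, -0.2935, 1.3748)–(-1.81889, -0.2935, 1.01201)  len=0.5131
  (v6,v2,v10) [--+] → (-1.81889, -0.2935, -1.01201)–(-1.4561, -0.2935, -1.3748)  len=0.5131
  (v8,v6,v7) [+-+] → (1.4561, -0.2935, -1.3748)–(0, -0.2935, -1.931)  len=1.5587

Chained into 1 loop(s):
  loop 1: 10 segments, perimeter = 12.3351
Total perimeter = 12.335

loops=1 perimeter=12.335


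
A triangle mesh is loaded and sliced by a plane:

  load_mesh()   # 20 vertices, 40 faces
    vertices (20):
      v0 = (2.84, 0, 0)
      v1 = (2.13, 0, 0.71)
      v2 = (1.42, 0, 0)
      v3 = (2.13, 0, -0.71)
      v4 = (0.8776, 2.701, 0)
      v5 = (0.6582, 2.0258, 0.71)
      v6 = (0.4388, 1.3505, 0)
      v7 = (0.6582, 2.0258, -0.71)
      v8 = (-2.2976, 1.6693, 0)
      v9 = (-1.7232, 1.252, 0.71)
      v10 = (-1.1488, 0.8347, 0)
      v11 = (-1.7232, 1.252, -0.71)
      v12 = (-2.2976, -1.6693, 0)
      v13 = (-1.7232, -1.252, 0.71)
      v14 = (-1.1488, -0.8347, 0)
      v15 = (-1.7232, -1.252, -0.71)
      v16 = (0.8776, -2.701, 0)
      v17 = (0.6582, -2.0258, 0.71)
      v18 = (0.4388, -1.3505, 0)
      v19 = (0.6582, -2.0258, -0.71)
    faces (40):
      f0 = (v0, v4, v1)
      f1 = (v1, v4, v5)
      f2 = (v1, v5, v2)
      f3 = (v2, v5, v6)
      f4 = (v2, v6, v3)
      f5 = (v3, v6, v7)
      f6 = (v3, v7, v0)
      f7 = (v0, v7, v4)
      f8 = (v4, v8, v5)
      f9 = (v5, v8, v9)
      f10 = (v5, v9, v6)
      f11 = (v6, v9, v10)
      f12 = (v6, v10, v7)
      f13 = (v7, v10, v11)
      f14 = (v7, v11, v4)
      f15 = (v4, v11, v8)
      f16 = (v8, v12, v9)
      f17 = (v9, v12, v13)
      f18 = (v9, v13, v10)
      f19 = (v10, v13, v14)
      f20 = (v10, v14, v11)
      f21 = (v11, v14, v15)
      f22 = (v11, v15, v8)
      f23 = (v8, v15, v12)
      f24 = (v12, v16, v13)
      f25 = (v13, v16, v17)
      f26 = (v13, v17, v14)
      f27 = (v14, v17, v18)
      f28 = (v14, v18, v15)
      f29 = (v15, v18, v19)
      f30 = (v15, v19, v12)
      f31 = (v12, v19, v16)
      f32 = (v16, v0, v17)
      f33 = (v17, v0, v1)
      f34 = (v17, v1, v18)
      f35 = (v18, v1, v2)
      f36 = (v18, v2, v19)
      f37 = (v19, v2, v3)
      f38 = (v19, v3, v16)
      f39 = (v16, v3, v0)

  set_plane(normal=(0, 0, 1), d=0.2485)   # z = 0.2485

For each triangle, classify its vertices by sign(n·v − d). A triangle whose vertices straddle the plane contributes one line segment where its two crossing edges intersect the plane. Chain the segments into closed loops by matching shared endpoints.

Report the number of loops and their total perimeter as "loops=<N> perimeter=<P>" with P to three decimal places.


Straddling triangles (20 of 40):
  (v0,v4,v1) [--+] → (1.31594, 1.75565, 0.2485)–(2.5915, 0, 0.2485)  len=2.1701
  (v1,v4,v5) [+-+] → (1.31594, 1.75565, 0.2485)–(0.80081, 2.46468, 0.2485)  len=0.8764
  (v1,v5,v2) [++-] → (1.15337, 0.70903, 0.2485)–(1.6685, 0, 0.2485)  len=0.8764
  (v2,v5,v6) [-+-] → (1.15337, 0.70903, 0.2485)–(0.51559, 1.58685, 0.2485)  len=1.0851
  (v4,v8,v5) [--+] → (-1.26307, 1.79407, 0.2485)–(0.80081, 2.46468, 0.2485)  len=2.1701
  (v5,v8,v9) [+-+] → (-1.26307, 1.79407, 0.2485)–(-2.09656, 1.52324, 0.2485)  len=0.8764
  (v5,v9,v6) [++-] → (-0.3179, 1.31603, 0.2485)–(0.51559, 1.58685, 0.2485)  len=0.8764
  (v6,v9,v10) [-+-] → (-0.3179, 1.31603, 0.2485)–(-1.34984, 0.980755, 0.2485)  len=1.0850
  (v8,v12,v9) [--+] → (-2.09656, -0.646845, 0.2485)–(-2.09656, 1.52324, 0.2485)  len=2.1701
  (v9,v12,v13) [+-+] → (-2.09656, -0.646845, 0.2485)–(-2.09656, -1.52324, 0.2485)  len=0.8764
  (v9,v13,v10) [++-] → (-1.34984, 0.104355, 0.2485)–(-1.34984, 0.980755, 0.2485)  len=0.8764
  (v10,v13,v14) [-+-] → (-1.34984, 0.104355, 0.2485)–(-1.34984, -0.980755, 0.2485)  len=1.0851
  (v12,v16,v13) [--+] → (-0.03268, -2.19385, 0.2485)–(-2.09656, -1.52324, 0.2485)  len=2.1701
  (v13,v16,v17) [+-+] → (-0.03268, -2.19385, 0.2485)–(0.80081, -2.46468, 0.2485)  len=0.8764
  (v13,v17,v14) [++-] → (-0.51635, -1.25158, 0.2485)–(-1.34984, -0.980755, 0.2485)  len=0.8764
  (v14,v17,v18) [-+-] → (-0.51635, -1.25158, 0.2485)–(0.51559, -1.58685, 0.2485)  len=1.0850
  (v16,v0,v17) [--+] → (2.07637, -0.70903, 0.2485)–(0.80081, -2.46468, 0.2485)  len=2.1701
  (v17,v0,v1) [+-+] → (2.07637, -0.70903, 0.2485)–(2.5915, 0, 0.2485)  len=0.8764
  (v17,v1,v18) [++-] → (1.03072, -0.877825, 0.2485)–(0.51559, -1.58685, 0.2485)  len=0.8764
  (v18,v1,v2) [-+-] → (1.03072, -0.877825, 0.2485)–(1.6685, 0, 0.2485)  len=1.0851

Chained into 2 loop(s):
  loop 1: 10 segments, perimeter = 15.2325
  loop 2: 10 segments, perimeter = 9.8073
Total perimeter = 25.040

loops=2 perimeter=25.040
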